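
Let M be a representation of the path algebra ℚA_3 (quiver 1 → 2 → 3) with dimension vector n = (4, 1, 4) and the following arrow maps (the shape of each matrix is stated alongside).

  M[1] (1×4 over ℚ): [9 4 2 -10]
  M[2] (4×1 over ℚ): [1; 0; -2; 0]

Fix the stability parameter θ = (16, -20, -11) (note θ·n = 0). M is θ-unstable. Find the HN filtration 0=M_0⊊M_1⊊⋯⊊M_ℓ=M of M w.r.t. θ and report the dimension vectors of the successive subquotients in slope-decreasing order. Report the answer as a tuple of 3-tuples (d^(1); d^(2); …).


Via rank(M_{q-1}∘⋯∘M_p): M ≅ I[1,1]^3, I[1,3], I[3,3]^3.
μ_θ-semistable layers: μ^(1)=16; μ^(2)=-5; μ^(3)=-11

((3, 0, 0); (1, 1, 1); (0, 0, 3))


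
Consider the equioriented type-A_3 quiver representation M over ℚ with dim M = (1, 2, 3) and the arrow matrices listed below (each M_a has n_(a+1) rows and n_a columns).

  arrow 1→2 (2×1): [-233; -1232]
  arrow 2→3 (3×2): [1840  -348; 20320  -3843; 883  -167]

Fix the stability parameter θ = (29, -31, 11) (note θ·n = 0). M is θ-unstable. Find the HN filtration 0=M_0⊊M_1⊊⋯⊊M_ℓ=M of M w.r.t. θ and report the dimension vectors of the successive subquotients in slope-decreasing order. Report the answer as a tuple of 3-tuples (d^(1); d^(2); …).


Barcode: M ≅ I[1,3], I[2,3], I[3,3]. HN layers by μ_θ (3 steps, strictly decreasing):
  μ^(1)=11; μ^(2)=-1; μ^(3)=-31

((0, 0, 3); (1, 1, 0); (0, 1, 0))


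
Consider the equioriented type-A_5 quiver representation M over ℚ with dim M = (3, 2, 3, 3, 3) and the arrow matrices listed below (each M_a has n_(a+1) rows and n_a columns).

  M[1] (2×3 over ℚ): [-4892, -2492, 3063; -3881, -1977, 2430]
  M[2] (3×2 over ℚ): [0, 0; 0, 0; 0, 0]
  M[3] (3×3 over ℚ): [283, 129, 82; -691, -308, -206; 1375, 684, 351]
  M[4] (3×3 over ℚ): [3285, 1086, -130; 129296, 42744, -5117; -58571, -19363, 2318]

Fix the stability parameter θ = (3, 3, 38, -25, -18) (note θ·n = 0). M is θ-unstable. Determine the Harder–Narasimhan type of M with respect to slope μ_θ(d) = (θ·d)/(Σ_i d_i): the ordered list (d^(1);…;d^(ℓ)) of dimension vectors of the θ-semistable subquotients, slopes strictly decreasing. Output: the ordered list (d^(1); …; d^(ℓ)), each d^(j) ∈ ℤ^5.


Barcode: M ≅ I[1,1], I[1,2]^2, I[3,5]^3. HN layers by μ_θ (2 steps, strictly decreasing):
  μ^(1)=3; μ^(2)=-5/3

((3, 2, 0, 0, 0); (0, 0, 3, 3, 3))


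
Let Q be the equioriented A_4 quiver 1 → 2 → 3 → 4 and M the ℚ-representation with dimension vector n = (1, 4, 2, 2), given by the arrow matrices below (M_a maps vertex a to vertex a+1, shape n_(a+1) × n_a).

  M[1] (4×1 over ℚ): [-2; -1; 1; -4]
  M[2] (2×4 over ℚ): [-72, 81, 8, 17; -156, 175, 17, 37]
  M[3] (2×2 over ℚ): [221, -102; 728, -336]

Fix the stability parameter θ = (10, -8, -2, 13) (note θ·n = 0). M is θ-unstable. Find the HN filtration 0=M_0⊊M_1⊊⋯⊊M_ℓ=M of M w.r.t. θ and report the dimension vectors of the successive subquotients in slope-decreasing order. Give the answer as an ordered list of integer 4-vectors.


Via rank(M_{q-1}∘⋯∘M_p): M ≅ I[1,4], I[2,2]^2, I[2,3], I[4,4].
μ_θ-semistable layers: μ^(1)=13; μ^(2)=0; μ^(3)=-2; μ^(4)=-8

((0, 0, 0, 2); (1, 1, 1, 0); (0, 0, 1, 0); (0, 3, 0, 0))


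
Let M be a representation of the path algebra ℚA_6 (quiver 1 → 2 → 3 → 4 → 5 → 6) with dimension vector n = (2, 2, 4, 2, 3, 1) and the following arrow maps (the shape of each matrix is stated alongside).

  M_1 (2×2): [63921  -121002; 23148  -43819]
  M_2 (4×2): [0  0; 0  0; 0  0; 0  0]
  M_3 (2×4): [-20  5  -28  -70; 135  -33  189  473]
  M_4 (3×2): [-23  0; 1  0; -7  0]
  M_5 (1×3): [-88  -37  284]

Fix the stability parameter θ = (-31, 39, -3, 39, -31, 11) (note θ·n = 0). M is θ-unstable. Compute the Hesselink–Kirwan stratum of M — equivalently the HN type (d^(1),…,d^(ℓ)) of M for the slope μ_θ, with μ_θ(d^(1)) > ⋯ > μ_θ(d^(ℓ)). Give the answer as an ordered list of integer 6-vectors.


Via rank(M_{q-1}∘⋯∘M_p): M ≅ I[1,2]^2, I[3,3]^2, I[3,4], I[3,6], I[5,5]^2.
μ_θ-semistable layers: μ^(1)=39; μ^(2)=11; μ^(3)=4; μ^(4)=-3; μ^(5)=-31

((0, 2, 0, 1, 0, 0); (0, 0, 0, 0, 0, 1); (0, 0, 0, 1, 1, 0); (0, 0, 4, 0, 0, 0); (2, 0, 0, 0, 2, 0))


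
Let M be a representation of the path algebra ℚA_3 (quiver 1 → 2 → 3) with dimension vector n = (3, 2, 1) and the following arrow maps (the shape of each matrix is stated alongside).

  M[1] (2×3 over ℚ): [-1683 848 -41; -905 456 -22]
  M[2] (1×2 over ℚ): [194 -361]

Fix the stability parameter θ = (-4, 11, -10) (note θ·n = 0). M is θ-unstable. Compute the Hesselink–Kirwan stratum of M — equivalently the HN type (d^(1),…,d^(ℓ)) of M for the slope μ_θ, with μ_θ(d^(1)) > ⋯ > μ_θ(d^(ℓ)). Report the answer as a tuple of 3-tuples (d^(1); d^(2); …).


Barcode: M ≅ I[1,1], I[1,2], I[1,3]. HN layers by μ_θ (3 steps, strictly decreasing):
  μ^(1)=11; μ^(2)=1/2; μ^(3)=-4

((0, 1, 0); (0, 1, 1); (3, 0, 0))


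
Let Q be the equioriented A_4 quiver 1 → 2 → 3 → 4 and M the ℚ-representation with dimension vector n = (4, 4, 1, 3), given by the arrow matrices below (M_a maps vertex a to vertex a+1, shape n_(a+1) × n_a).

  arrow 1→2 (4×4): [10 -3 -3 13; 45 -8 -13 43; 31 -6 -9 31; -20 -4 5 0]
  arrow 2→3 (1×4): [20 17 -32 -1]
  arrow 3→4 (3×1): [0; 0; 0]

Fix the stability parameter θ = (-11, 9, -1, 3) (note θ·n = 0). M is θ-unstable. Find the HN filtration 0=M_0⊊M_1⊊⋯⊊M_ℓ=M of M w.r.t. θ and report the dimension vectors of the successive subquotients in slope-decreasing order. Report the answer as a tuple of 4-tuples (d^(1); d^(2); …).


Interval decomposition of M: I[1,1], I[1,2]^2, I[1,3], I[2,2], I[4,4]^3.
HN type (ℓ=4): μ^(1)=9; μ^(2)=4; μ^(3)=3; μ^(4)=-11

((0, 3, 0, 0); (0, 1, 1, 0); (0, 0, 0, 3); (4, 0, 0, 0))


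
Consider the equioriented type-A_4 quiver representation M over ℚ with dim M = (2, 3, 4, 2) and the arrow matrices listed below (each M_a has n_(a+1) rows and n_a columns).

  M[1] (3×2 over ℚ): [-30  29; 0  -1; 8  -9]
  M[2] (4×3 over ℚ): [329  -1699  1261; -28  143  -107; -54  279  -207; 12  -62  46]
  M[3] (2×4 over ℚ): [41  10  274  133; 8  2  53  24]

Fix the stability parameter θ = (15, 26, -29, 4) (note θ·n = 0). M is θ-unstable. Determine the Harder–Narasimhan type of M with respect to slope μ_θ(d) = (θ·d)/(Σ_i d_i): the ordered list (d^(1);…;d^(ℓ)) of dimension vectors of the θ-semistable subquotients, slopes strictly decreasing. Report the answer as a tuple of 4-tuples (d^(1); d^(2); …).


Barcode: M ≅ I[1,2], I[1,4], I[2,4], I[3,3]^2. HN layers by μ_θ (5 steps, strictly decreasing):
  μ^(1)=26; μ^(2)=15; μ^(3)=4; μ^(4)=-3/2; μ^(5)=-29

((0, 1, 0, 0); (1, 0, 0, 0); (1, 1, 1, 2); (0, 1, 1, 0); (0, 0, 2, 0))


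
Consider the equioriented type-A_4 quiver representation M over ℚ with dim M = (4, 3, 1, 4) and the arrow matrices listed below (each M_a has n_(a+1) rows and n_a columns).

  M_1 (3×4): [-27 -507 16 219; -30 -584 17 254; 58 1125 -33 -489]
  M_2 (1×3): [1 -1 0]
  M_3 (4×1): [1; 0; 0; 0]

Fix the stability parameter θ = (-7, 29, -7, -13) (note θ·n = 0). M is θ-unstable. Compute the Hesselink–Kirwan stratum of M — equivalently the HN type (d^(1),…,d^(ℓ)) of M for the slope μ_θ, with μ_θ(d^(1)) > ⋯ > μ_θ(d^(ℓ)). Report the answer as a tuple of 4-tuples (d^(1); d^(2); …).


Barcode: M ≅ I[1,1], I[1,2]^2, I[1,4], I[4,4]^3. HN layers by μ_θ (4 steps, strictly decreasing):
  μ^(1)=29; μ^(2)=3; μ^(3)=-7; μ^(4)=-13

((0, 2, 0, 0); (0, 1, 1, 1); (4, 0, 0, 0); (0, 0, 0, 3))


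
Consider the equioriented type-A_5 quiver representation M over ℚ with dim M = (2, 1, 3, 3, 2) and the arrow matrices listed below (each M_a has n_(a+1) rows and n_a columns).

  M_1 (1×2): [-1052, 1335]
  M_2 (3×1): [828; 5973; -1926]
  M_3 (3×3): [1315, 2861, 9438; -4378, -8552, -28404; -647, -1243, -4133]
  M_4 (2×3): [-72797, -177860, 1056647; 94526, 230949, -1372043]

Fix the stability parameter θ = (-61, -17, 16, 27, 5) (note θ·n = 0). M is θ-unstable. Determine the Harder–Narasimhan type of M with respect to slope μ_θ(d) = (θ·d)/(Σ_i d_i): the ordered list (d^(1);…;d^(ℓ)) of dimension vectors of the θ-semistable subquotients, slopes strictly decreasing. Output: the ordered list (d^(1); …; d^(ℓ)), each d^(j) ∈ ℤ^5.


Interval decomposition of M: I[1,1], I[1,5], I[3,4], I[3,5].
HN type (ℓ=4): μ^(1)=27; μ^(2)=16; μ^(3)=-17; μ^(4)=-61

((0, 0, 0, 1, 0); (0, 0, 3, 2, 2); (0, 1, 0, 0, 0); (2, 0, 0, 0, 0))


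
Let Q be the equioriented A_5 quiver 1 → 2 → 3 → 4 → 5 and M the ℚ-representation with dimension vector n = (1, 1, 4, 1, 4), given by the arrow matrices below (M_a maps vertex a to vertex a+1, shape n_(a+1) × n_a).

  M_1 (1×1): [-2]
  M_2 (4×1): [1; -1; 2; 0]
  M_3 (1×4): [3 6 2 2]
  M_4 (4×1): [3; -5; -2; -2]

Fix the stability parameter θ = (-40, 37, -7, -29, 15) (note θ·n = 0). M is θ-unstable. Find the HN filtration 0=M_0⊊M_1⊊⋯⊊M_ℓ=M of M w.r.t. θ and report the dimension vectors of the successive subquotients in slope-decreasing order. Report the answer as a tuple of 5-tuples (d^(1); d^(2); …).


Via rank(M_{q-1}∘⋯∘M_p): M ≅ I[1,5], I[3,3]^3, I[5,5]^3.
μ_θ-semistable layers: μ^(1)=15; μ^(2)=1/3; μ^(3)=-7; μ^(4)=-40

((0, 0, 0, 0, 4); (0, 1, 1, 1, 0); (0, 0, 3, 0, 0); (1, 0, 0, 0, 0))


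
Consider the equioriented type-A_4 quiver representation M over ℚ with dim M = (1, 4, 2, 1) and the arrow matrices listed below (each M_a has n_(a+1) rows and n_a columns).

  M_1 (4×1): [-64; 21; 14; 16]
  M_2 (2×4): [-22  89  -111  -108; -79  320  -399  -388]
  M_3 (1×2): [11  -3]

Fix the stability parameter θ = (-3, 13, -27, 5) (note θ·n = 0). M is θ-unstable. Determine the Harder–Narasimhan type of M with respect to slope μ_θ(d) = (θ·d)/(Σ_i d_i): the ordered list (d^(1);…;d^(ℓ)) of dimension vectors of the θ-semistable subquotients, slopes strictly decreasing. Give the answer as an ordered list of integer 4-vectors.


Via rank(M_{q-1}∘⋯∘M_p): M ≅ I[1,4], I[2,2]^2, I[2,3].
μ_θ-semistable layers: μ^(1)=13; μ^(2)=5; μ^(3)=-17/3; μ^(4)=-7

((0, 2, 0, 0); (0, 0, 0, 1); (1, 1, 1, 0); (0, 1, 1, 0))


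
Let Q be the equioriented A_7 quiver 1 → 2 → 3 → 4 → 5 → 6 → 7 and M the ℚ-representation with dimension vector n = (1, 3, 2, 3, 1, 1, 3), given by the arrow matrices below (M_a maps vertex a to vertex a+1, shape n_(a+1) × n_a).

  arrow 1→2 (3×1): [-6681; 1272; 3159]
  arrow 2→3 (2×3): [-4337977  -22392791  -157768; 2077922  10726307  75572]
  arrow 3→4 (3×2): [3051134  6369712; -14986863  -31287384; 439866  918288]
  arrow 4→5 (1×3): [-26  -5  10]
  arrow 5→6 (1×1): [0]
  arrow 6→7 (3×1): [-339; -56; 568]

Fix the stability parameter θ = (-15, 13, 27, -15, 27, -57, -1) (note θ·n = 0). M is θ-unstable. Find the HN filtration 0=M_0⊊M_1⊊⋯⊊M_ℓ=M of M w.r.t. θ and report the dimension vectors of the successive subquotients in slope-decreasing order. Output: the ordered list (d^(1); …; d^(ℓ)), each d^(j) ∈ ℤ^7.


Interval decomposition of M: I[1,5], I[2,2], I[2,3], I[4,4]^2, I[6,7], I[7,7]^2.
HN type (ℓ=6): μ^(1)=27; μ^(2)=13; μ^(3)=25/3; μ^(4)=-1; μ^(5)=-15; μ^(6)=-57

((0, 0, 1, 0, 1, 0, 0); (0, 2, 0, 0, 0, 0, 0); (0, 1, 1, 1, 0, 0, 0); (0, 0, 0, 0, 0, 0, 3); (1, 0, 0, 2, 0, 0, 0); (0, 0, 0, 0, 0, 1, 0))


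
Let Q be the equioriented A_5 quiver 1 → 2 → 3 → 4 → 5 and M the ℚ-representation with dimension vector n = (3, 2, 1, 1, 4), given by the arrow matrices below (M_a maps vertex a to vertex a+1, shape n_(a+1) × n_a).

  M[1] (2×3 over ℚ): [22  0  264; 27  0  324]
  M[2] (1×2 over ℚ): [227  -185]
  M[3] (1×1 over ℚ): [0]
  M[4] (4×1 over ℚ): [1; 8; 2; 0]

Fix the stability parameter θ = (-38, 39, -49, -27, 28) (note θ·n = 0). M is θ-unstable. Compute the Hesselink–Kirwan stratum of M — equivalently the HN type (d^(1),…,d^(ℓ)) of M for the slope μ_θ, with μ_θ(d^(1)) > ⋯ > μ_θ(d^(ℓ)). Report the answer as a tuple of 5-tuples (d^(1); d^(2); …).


Interval decomposition of M: I[1,1]^2, I[1,3], I[2,2], I[4,5], I[5,5]^3.
HN type (ℓ=5): μ^(1)=39; μ^(2)=28; μ^(3)=-5; μ^(4)=-27; μ^(5)=-38

((0, 1, 0, 0, 0); (0, 0, 0, 0, 4); (0, 1, 1, 0, 0); (0, 0, 0, 1, 0); (3, 0, 0, 0, 0))


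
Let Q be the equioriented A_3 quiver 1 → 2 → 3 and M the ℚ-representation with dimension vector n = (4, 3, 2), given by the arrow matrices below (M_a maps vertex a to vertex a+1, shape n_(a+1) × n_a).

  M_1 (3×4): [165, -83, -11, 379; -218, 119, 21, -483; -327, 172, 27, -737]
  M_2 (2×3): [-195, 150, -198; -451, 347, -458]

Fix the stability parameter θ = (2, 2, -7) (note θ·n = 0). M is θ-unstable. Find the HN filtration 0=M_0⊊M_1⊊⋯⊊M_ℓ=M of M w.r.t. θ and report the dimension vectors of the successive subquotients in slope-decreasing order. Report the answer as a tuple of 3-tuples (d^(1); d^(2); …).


Interval decomposition of M: I[1,1], I[1,2], I[1,3]^2.
HN type (ℓ=2): μ^(1)=2; μ^(2)=-1

((2, 1, 0); (2, 2, 2))


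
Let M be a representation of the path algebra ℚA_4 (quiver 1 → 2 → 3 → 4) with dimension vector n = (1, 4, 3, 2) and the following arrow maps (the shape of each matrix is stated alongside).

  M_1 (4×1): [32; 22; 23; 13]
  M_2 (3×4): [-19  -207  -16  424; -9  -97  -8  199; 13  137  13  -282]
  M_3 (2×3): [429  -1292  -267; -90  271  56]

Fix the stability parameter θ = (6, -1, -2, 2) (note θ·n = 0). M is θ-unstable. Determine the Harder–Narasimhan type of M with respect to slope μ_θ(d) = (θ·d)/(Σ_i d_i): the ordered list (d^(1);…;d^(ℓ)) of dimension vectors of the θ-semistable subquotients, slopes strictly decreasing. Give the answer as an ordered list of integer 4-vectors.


Via rank(M_{q-1}∘⋯∘M_p): M ≅ I[1,4], I[2,2], I[2,3], I[2,4].
μ_θ-semistable layers: μ^(1)=2; μ^(2)=1; μ^(3)=-1; μ^(4)=-3/2

((0, 0, 0, 2); (1, 1, 1, 0); (0, 1, 0, 0); (0, 2, 2, 0))


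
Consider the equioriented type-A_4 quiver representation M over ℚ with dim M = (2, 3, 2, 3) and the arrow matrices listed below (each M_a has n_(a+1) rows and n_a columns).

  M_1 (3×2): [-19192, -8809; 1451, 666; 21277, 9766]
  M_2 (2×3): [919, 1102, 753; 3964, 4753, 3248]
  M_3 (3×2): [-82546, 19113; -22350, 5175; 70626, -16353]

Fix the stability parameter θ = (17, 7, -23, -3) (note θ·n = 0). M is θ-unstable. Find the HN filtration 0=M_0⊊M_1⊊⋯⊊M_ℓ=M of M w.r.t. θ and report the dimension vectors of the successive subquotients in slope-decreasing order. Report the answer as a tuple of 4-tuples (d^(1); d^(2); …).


Via rank(M_{q-1}∘⋯∘M_p): M ≅ I[1,3], I[1,4], I[2,2], I[4,4]^2.
μ_θ-semistable layers: μ^(1)=7; μ^(2)=1/3; μ^(3)=-1/2; μ^(4)=-3

((0, 1, 0, 0); (1, 1, 1, 0); (1, 1, 1, 1); (0, 0, 0, 2))


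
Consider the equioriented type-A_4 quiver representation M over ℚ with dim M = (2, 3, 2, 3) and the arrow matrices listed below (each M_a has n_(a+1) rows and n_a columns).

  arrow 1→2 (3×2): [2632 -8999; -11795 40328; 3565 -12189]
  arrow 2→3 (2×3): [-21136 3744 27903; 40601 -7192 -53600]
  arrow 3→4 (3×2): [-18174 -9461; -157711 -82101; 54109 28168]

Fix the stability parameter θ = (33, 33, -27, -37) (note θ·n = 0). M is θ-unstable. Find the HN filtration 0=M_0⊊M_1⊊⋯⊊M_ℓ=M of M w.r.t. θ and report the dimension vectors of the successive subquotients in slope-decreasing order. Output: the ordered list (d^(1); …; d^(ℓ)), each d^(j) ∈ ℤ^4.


Interval decomposition of M: I[1,4]^2, I[2,2], I[4,4].
HN type (ℓ=3): μ^(1)=33; μ^(2)=1/2; μ^(3)=-37

((0, 1, 0, 0); (2, 2, 2, 2); (0, 0, 0, 1))


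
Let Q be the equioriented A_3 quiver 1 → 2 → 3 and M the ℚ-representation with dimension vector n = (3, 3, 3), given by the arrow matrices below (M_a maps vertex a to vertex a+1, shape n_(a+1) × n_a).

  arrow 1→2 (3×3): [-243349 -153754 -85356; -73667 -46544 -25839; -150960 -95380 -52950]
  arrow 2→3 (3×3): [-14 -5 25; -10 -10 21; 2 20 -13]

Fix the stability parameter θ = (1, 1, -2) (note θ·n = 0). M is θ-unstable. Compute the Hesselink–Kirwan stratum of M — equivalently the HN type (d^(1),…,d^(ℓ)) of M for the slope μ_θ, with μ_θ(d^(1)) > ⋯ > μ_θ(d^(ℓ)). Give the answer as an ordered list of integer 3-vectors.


Via rank(M_{q-1}∘⋯∘M_p): M ≅ I[1,1], I[1,2], I[1,3], I[2,3], I[3,3].
μ_θ-semistable layers: μ^(1)=1; μ^(2)=0; μ^(3)=-1/2; μ^(4)=-2

((2, 1, 0); (1, 1, 1); (0, 1, 1); (0, 0, 1))


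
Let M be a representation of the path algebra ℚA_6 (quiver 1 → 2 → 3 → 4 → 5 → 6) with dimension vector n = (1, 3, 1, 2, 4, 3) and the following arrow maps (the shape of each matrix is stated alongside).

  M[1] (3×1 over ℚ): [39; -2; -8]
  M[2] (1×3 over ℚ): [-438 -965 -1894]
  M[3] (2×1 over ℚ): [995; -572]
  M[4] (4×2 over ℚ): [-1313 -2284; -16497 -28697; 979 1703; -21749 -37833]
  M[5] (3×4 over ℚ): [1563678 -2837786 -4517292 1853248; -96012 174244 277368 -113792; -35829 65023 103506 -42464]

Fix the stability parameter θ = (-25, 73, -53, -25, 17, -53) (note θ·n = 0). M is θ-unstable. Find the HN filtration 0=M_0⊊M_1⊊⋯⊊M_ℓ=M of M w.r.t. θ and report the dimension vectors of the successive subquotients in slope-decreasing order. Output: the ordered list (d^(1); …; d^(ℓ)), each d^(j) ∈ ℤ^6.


Interval decomposition of M: I[1,2], I[2,2], I[2,5], I[4,6], I[5,5]^2, I[6,6]^2.
HN type (ℓ=6): μ^(1)=73; μ^(2)=17; μ^(3)=-5/3; μ^(4)=-18; μ^(5)=-25; μ^(6)=-53

((0, 2, 0, 0, 0, 0); (0, 0, 0, 0, 3, 0); (0, 1, 1, 1, 0, 0); (0, 0, 0, 0, 1, 1); (1, 0, 0, 1, 0, 0); (0, 0, 0, 0, 0, 2))


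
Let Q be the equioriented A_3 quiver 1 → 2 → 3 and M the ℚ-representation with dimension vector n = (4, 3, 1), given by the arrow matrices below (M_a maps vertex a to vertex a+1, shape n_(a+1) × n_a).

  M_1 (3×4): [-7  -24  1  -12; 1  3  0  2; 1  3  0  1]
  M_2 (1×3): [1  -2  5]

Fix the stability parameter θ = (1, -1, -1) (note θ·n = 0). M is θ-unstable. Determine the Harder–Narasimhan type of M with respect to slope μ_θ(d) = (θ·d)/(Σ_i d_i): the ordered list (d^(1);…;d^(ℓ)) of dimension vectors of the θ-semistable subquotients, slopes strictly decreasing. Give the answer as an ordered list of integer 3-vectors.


Barcode: M ≅ I[1,1], I[1,2]^2, I[1,3]. HN layers by μ_θ (3 steps, strictly decreasing):
  μ^(1)=1; μ^(2)=0; μ^(3)=-1/3

((1, 0, 0); (2, 2, 0); (1, 1, 1))


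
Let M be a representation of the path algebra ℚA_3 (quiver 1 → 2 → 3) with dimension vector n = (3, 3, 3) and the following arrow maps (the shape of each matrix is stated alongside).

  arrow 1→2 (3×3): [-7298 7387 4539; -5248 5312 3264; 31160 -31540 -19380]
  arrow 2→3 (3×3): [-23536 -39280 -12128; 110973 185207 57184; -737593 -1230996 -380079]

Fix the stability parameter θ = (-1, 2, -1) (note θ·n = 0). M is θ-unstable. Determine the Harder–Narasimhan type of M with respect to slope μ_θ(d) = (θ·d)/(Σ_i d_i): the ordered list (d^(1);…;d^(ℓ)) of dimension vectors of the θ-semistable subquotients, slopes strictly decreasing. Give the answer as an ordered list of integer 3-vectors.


Interval decomposition of M: I[1,1]^2, I[1,3], I[2,2], I[2,3], I[3,3].
HN type (ℓ=3): μ^(1)=2; μ^(2)=1/2; μ^(3)=-1

((0, 1, 0); (0, 2, 2); (3, 0, 1))


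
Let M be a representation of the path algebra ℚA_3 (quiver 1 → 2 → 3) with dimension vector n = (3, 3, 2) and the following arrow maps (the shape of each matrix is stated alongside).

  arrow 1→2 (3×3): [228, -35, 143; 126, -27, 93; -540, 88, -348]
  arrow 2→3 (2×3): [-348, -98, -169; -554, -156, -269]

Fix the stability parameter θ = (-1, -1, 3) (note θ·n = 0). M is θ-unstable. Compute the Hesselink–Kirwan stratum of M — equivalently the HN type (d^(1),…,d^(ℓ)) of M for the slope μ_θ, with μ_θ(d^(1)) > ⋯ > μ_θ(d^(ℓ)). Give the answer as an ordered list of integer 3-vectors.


Barcode: M ≅ I[1,1], I[1,3]^2, I[2,2]. HN layers by μ_θ (2 steps, strictly decreasing):
  μ^(1)=3; μ^(2)=-1

((0, 0, 2); (3, 3, 0))


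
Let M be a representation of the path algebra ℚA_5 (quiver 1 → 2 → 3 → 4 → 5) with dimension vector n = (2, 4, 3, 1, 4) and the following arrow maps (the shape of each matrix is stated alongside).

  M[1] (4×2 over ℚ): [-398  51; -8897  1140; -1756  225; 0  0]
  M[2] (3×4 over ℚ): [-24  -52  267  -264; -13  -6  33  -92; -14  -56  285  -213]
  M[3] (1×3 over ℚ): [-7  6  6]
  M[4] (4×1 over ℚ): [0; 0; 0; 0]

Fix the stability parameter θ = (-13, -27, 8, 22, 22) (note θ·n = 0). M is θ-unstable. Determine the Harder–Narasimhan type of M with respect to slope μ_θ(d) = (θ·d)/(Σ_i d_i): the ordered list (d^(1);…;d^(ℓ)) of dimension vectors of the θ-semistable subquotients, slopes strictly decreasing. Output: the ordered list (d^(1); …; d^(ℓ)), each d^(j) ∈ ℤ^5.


Barcode: M ≅ I[1,2], I[1,4], I[2,3]^2, I[5,5]^4. HN layers by μ_θ (4 steps, strictly decreasing):
  μ^(1)=22; μ^(2)=8; μ^(3)=-20; μ^(4)=-27

((0, 0, 0, 1, 4); (0, 0, 3, 0, 0); (2, 2, 0, 0, 0); (0, 2, 0, 0, 0))


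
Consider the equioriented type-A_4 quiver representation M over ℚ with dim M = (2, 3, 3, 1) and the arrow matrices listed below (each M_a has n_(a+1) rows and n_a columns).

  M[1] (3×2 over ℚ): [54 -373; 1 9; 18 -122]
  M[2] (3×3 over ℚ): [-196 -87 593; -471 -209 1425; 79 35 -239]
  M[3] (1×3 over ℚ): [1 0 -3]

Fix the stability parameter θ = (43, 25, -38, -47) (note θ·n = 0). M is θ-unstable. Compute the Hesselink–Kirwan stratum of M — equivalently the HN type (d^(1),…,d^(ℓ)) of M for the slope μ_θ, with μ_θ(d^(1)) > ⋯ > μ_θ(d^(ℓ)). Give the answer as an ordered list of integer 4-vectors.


Interval decomposition of M: I[1,3], I[1,4], I[2,2], I[3,3].
HN type (ℓ=4): μ^(1)=25; μ^(2)=10; μ^(3)=-17/4; μ^(4)=-38

((0, 1, 0, 0); (1, 1, 1, 0); (1, 1, 1, 1); (0, 0, 1, 0))


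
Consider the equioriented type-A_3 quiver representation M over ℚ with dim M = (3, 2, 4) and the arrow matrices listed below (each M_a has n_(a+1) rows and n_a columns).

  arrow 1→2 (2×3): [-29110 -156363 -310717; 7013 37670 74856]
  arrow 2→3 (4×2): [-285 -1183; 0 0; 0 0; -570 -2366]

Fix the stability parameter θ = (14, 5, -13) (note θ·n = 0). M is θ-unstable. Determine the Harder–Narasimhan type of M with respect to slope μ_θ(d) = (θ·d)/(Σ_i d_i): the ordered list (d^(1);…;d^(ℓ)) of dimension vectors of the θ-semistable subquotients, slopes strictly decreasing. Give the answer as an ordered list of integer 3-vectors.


Via rank(M_{q-1}∘⋯∘M_p): M ≅ I[1,1], I[1,2], I[1,3], I[3,3]^3.
μ_θ-semistable layers: μ^(1)=14; μ^(2)=19/2; μ^(3)=2; μ^(4)=-13

((1, 0, 0); (1, 1, 0); (1, 1, 1); (0, 0, 3))


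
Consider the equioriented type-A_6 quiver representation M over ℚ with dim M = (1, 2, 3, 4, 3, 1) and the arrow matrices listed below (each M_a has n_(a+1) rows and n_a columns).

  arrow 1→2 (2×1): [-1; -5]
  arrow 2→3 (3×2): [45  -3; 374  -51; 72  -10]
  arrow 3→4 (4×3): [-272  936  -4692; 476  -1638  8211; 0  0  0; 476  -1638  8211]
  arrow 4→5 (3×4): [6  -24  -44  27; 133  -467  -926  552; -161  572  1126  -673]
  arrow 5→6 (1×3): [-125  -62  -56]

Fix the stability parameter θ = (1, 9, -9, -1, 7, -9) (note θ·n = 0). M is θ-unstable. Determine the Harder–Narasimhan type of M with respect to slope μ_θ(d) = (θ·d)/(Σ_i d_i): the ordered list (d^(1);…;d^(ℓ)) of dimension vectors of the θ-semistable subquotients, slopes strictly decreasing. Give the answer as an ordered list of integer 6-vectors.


Interval decomposition of M: I[1,3], I[2,3], I[3,6], I[4,4], I[4,5]^2.
HN type (ℓ=5): μ^(1)=7; μ^(2)=1/3; μ^(3)=0; μ^(4)=-1; μ^(5)=-9

((0, 0, 0, 0, 2, 0); (1, 1, 1, 0, 0, 0); (0, 1, 1, 0, 0, 0); (0, 0, 0, 4, 1, 1); (0, 0, 1, 0, 0, 0))


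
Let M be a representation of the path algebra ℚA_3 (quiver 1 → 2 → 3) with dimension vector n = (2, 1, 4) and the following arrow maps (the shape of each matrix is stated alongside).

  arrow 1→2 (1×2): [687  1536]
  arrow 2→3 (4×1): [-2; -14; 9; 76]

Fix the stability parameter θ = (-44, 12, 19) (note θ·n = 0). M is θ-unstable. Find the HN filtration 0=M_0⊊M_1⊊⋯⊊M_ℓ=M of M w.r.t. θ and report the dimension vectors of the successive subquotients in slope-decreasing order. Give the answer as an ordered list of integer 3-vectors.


Barcode: M ≅ I[1,1], I[1,3], I[3,3]^3. HN layers by μ_θ (3 steps, strictly decreasing):
  μ^(1)=19; μ^(2)=12; μ^(3)=-44

((0, 0, 4); (0, 1, 0); (2, 0, 0))


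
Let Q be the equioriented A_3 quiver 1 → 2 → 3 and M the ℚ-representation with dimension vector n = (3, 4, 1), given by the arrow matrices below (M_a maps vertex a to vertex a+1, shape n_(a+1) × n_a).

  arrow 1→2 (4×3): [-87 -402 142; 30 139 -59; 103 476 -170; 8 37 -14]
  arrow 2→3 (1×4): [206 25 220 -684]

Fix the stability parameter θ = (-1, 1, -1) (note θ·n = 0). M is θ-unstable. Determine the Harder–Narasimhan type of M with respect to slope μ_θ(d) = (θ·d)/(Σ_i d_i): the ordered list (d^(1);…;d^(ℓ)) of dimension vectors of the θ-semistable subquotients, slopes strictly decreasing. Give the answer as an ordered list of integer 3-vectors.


Barcode: M ≅ I[1,2]^2, I[1,3], I[2,2]. HN layers by μ_θ (3 steps, strictly decreasing):
  μ^(1)=1; μ^(2)=0; μ^(3)=-1

((0, 3, 0); (0, 1, 1); (3, 0, 0))


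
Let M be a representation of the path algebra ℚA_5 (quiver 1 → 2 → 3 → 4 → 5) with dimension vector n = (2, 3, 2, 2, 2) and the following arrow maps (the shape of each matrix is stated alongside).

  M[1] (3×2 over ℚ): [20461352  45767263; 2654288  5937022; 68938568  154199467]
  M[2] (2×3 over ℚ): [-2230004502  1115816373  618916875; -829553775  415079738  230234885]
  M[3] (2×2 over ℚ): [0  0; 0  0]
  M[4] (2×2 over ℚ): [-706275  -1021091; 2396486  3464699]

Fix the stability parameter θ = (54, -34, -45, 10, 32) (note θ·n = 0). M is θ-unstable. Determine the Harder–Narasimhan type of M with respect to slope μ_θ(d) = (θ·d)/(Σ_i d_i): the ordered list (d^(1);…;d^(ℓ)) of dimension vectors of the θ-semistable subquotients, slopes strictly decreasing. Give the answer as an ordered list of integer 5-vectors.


Via rank(M_{q-1}∘⋯∘M_p): M ≅ I[1,1], I[1,3], I[2,2], I[2,3], I[4,5]^2.
μ_θ-semistable layers: μ^(1)=54; μ^(2)=32; μ^(3)=10; μ^(4)=-25/3; μ^(5)=-34; μ^(6)=-79/2

((1, 0, 0, 0, 0); (0, 0, 0, 0, 2); (0, 0, 0, 2, 0); (1, 1, 1, 0, 0); (0, 1, 0, 0, 0); (0, 1, 1, 0, 0))


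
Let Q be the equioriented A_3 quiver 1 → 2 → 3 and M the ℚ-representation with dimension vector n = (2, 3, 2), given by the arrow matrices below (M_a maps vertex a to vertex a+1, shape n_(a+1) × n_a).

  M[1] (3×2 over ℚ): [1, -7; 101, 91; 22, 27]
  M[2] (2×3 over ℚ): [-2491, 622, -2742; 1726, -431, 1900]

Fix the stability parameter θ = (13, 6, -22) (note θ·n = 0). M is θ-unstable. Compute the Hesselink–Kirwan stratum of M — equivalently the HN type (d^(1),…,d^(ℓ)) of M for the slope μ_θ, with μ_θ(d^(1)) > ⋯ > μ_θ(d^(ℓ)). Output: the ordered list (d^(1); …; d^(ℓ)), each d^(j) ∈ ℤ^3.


Via rank(M_{q-1}∘⋯∘M_p): M ≅ I[1,3]^2, I[2,2].
μ_θ-semistable layers: μ^(1)=6; μ^(2)=-1

((0, 1, 0); (2, 2, 2))


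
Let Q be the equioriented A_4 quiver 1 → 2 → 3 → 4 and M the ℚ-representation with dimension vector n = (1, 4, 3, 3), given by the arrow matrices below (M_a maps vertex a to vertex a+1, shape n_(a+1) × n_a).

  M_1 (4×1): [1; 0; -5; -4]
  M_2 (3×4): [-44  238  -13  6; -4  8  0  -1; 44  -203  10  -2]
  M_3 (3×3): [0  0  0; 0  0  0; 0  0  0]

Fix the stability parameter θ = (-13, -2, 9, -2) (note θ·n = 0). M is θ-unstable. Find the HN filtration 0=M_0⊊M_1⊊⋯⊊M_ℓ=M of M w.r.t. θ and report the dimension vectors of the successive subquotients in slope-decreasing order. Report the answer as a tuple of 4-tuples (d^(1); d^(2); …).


Barcode: M ≅ I[1,3], I[2,2], I[2,3]^2, I[4,4]^3. HN layers by μ_θ (3 steps, strictly decreasing):
  μ^(1)=9; μ^(2)=-2; μ^(3)=-13

((0, 0, 3, 0); (0, 4, 0, 3); (1, 0, 0, 0))


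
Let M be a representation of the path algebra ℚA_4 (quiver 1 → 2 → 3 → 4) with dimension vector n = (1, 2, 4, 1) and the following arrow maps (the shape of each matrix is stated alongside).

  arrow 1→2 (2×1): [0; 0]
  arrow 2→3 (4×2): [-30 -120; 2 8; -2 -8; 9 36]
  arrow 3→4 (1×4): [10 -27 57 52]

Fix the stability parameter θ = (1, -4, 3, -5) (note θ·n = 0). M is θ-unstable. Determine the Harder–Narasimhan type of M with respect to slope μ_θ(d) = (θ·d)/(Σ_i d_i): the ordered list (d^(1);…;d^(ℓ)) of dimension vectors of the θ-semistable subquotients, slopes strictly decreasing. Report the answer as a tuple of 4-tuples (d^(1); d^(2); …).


Interval decomposition of M: I[1,1], I[2,2], I[2,3], I[3,3]^2, I[3,4].
HN type (ℓ=4): μ^(1)=3; μ^(2)=1; μ^(3)=-1; μ^(4)=-4

((0, 0, 3, 0); (1, 0, 0, 0); (0, 0, 1, 1); (0, 2, 0, 0))


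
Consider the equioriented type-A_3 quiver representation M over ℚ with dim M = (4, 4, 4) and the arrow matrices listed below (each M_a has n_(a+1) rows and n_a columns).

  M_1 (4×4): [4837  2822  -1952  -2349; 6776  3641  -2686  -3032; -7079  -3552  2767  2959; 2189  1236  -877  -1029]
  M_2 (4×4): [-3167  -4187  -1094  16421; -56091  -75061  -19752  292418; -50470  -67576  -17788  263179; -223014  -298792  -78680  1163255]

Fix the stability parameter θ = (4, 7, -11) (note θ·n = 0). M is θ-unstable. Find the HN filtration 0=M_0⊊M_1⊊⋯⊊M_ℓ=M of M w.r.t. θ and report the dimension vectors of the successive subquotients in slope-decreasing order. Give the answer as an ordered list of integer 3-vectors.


Via rank(M_{q-1}∘⋯∘M_p): M ≅ I[1,1], I[1,2], I[1,3]^2, I[2,3], I[3,3].
μ_θ-semistable layers: μ^(1)=7; μ^(2)=4; μ^(3)=0; μ^(4)=-2; μ^(5)=-11

((0, 1, 0); (2, 0, 0); (2, 2, 2); (0, 1, 1); (0, 0, 1))


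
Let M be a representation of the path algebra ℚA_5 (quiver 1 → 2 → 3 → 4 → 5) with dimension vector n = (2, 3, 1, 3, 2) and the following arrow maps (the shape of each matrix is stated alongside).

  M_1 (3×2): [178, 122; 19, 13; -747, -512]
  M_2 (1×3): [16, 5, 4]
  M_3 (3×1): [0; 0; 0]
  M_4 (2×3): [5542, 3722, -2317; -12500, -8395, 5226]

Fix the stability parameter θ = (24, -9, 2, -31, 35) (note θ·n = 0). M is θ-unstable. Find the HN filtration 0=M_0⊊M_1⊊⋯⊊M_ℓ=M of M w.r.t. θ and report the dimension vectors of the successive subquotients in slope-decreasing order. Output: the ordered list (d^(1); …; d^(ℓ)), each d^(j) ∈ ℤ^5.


Interval decomposition of M: I[1,2], I[1,3], I[2,2], I[4,4], I[4,5]^2.
HN type (ℓ=5): μ^(1)=35; μ^(2)=15/2; μ^(3)=17/3; μ^(4)=-9; μ^(5)=-31

((0, 0, 0, 0, 2); (1, 1, 0, 0, 0); (1, 1, 1, 0, 0); (0, 1, 0, 0, 0); (0, 0, 0, 3, 0))


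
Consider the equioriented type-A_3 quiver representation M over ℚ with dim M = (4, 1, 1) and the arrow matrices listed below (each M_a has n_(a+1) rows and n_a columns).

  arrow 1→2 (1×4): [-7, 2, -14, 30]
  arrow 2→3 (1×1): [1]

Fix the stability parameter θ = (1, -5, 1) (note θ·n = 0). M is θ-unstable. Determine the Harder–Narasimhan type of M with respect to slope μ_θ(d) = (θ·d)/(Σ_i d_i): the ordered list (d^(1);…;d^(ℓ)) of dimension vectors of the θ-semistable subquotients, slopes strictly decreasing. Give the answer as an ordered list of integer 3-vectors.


Interval decomposition of M: I[1,1]^3, I[1,3].
HN type (ℓ=2): μ^(1)=1; μ^(2)=-2

((3, 0, 1); (1, 1, 0))


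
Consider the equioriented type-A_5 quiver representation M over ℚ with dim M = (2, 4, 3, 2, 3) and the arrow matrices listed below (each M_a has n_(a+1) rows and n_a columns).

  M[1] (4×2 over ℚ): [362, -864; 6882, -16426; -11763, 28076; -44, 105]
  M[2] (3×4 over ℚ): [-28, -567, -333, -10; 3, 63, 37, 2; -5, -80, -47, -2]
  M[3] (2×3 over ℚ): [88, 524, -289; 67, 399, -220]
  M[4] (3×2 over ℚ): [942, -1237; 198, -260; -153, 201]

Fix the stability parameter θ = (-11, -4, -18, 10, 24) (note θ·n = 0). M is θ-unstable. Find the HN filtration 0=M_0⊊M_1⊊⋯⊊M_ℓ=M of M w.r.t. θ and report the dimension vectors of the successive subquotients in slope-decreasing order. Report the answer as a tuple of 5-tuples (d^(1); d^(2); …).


Barcode: M ≅ I[1,5]^2, I[2,2], I[2,3], I[5,5]. HN layers by μ_θ (4 steps, strictly decreasing):
  μ^(1)=24; μ^(2)=10; μ^(3)=-4; μ^(4)=-11

((0, 0, 0, 0, 3); (0, 0, 0, 2, 0); (0, 1, 0, 0, 0); (2, 3, 3, 0, 0))


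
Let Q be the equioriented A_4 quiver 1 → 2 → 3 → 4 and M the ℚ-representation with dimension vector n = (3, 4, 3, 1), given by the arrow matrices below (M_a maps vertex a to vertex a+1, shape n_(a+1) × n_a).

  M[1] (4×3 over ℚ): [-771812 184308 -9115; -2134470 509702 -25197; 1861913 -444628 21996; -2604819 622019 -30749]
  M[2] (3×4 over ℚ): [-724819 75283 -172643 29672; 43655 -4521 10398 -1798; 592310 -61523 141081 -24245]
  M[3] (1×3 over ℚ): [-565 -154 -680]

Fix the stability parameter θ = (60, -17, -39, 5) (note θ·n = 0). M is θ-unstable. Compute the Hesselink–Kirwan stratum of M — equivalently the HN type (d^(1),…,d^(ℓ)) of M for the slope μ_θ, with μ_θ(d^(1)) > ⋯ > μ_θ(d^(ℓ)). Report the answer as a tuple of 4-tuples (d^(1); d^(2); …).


Interval decomposition of M: I[1,3]^2, I[1,4], I[2,2].
HN type (ℓ=3): μ^(1)=5; μ^(2)=4/3; μ^(3)=-17

((0, 0, 0, 1); (3, 3, 3, 0); (0, 1, 0, 0))


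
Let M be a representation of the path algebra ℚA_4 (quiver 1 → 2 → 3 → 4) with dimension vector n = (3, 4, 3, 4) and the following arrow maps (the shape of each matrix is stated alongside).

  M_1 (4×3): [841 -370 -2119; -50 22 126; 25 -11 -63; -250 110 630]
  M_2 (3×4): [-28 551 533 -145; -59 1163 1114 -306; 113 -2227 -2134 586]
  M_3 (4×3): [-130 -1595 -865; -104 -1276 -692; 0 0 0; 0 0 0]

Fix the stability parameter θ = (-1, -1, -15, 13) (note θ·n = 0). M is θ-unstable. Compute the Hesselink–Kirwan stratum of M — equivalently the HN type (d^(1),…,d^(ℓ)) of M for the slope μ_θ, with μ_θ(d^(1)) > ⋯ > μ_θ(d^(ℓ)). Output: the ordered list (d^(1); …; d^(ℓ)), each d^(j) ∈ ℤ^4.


Interval decomposition of M: I[1,1], I[1,3], I[1,4], I[2,2], I[2,3], I[4,4]^3.
HN type (ℓ=4): μ^(1)=13; μ^(2)=-1; μ^(3)=-17/3; μ^(4)=-8

((0, 0, 0, 4); (1, 1, 0, 0); (2, 2, 2, 0); (0, 1, 1, 0))


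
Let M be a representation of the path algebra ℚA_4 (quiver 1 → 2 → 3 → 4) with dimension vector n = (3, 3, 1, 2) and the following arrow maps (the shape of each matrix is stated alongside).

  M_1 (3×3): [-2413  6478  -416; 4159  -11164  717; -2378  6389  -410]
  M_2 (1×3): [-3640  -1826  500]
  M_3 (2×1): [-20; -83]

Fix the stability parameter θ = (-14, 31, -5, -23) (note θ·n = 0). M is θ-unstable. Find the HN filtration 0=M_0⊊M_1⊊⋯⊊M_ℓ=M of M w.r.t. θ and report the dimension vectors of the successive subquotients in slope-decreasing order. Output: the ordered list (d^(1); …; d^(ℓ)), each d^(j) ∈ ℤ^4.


Via rank(M_{q-1}∘⋯∘M_p): M ≅ I[1,2]^2, I[1,4], I[4,4].
μ_θ-semistable layers: μ^(1)=31; μ^(2)=1; μ^(3)=-14; μ^(4)=-23

((0, 2, 0, 0); (0, 1, 1, 1); (3, 0, 0, 0); (0, 0, 0, 1))


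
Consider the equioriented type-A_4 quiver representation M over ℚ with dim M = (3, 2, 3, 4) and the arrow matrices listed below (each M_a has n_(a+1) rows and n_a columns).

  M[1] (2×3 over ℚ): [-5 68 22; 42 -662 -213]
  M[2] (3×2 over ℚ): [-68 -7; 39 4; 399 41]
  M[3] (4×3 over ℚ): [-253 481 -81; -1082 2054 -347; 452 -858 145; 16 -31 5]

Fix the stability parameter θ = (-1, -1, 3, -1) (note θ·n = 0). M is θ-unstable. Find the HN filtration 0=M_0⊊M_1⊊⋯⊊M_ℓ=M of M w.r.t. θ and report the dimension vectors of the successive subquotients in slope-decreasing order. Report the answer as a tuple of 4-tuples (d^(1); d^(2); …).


Interval decomposition of M: I[1,1], I[1,4]^2, I[3,4], I[4,4].
HN type (ℓ=2): μ^(1)=1; μ^(2)=-1

((0, 0, 3, 3); (3, 2, 0, 1))


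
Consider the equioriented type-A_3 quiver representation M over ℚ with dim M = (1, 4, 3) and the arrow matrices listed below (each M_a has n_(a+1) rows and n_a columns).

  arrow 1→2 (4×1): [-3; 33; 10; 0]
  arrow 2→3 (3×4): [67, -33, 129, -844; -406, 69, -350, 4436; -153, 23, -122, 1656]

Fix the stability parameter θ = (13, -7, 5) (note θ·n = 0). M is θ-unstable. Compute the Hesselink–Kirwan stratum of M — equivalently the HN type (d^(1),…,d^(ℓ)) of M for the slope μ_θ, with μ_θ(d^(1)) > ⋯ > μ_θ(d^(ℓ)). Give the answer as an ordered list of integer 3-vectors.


Barcode: M ≅ I[1,3], I[2,2], I[2,3]^2. HN layers by μ_θ (3 steps, strictly decreasing):
  μ^(1)=5; μ^(2)=3; μ^(3)=-7

((0, 0, 3); (1, 1, 0); (0, 3, 0))


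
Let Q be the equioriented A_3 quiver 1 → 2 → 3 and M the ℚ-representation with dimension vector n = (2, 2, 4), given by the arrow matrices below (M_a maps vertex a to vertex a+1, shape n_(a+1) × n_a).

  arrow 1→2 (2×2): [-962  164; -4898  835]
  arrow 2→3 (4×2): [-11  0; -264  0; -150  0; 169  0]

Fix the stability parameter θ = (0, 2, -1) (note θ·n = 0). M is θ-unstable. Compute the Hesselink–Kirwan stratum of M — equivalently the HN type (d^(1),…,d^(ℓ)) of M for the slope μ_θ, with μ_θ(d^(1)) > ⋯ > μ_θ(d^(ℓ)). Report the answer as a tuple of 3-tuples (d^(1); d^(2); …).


Interval decomposition of M: I[1,2], I[1,3], I[3,3]^3.
HN type (ℓ=4): μ^(1)=2; μ^(2)=1/2; μ^(3)=0; μ^(4)=-1

((0, 1, 0); (0, 1, 1); (2, 0, 0); (0, 0, 3))


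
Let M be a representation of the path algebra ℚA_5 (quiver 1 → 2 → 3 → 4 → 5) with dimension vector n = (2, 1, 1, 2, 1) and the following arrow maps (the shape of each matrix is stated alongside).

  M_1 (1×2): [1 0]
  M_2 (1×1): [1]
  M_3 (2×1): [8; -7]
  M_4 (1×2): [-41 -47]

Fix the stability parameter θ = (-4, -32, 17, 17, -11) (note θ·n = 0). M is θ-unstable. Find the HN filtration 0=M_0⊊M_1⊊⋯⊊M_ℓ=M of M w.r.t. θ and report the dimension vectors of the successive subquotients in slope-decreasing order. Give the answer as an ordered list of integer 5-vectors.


Barcode: M ≅ I[1,1], I[1,5], I[4,4]. HN layers by μ_θ (4 steps, strictly decreasing):
  μ^(1)=17; μ^(2)=23/3; μ^(3)=-4; μ^(4)=-18

((0, 0, 0, 1, 0); (0, 0, 1, 1, 1); (1, 0, 0, 0, 0); (1, 1, 0, 0, 0))


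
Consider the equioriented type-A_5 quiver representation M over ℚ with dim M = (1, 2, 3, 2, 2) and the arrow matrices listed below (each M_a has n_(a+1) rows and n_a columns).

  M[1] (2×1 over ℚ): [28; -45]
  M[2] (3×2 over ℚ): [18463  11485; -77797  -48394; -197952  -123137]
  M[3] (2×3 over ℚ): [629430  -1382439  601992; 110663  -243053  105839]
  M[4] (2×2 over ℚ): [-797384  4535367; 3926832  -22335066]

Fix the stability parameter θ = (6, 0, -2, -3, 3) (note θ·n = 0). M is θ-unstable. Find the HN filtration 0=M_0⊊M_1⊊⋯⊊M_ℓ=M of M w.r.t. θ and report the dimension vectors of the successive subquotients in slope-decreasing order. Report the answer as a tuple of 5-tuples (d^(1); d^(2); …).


Via rank(M_{q-1}∘⋯∘M_p): M ≅ I[1,5], I[2,4], I[3,3], I[5,5].
μ_θ-semistable layers: μ^(1)=3; μ^(2)=1/4; μ^(3)=-5/3; μ^(4)=-2

((0, 0, 0, 0, 2); (1, 1, 1, 1, 0); (0, 1, 1, 1, 0); (0, 0, 1, 0, 0))


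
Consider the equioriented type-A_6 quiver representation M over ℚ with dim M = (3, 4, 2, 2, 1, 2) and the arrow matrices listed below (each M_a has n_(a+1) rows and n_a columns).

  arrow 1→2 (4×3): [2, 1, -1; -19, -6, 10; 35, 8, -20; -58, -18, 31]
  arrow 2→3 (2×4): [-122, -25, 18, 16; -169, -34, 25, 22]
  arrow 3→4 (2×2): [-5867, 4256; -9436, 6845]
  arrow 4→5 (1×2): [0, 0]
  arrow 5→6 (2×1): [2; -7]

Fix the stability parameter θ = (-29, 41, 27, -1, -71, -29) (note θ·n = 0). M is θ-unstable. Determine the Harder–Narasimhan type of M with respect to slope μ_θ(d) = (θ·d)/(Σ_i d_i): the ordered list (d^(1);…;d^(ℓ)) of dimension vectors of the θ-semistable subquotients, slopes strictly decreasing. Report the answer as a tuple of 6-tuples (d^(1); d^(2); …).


Interval decomposition of M: I[1,2], I[1,4]^2, I[2,2], I[5,6], I[6,6].
HN type (ℓ=4): μ^(1)=41; μ^(2)=67/3; μ^(3)=-29; μ^(4)=-71

((0, 2, 0, 0, 0, 0); (0, 2, 2, 2, 0, 0); (3, 0, 0, 0, 0, 2); (0, 0, 0, 0, 1, 0))
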